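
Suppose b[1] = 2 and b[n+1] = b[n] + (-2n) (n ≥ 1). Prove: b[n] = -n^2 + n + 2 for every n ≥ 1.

Base case: b[1] = 2, and -1^2 + 1 + 2 = 2.
Assume b[j] = -j^2 + j + 2.
Then b[j+1] = b[j] + (-2j) = (-j^2 + j + 2) + (-2j) = -j^2 − j + 2,
and -(j+1)^2 + (j+1) + 2 = -j^2 − j + 2.
By induction, b[n] = -n^2 + n + 2 for all n ≥ 1.

b[n] = -n^2 + n + 2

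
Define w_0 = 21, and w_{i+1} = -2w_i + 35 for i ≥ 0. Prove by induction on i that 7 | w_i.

Base case: w_0 = 21 = 7·3, so 7 | w_0.
Assume 7 | w_m, so w_m = 7t for some integer t.
Then w_{m+1} = -2w_m + 35 = -2·(7t) + 35 = 7(-2t + 5), so 7 | w_{m+1}.
This completes the inductive step, so 7 | w_i for all i ≥ 0.

7 | w_i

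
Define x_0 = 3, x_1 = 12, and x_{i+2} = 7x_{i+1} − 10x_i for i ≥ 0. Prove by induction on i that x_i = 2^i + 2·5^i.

Base cases: x_0 = 3 and 2^0 + 2·5^0 = 3; x_1 = 12 and 2^1 + 2·5^1 = 12.
Assume x_j = 2^j + 2·5^j for all 0 ≤ j ≤ r, where r ≥ 1.
Then x_{r+1} = 7x_r − 10x_{r−1} = 7·(2^r + 2·5^r) − 10·(2^{r−1} + 2·5^{r−1}) = (7·2 − 10)2^{r−1} + 2·(7·5 − 10)5^{r−1} = 4·2^{r−1} + 50·5^{r−1} = 2^{r+1} + 2·5^{r+1}.
So the formula holds for r+1, and by strong induction x_i = 2^i + 2·5^i for all i ≥ 0.

x_i = 2^i + 2·5^i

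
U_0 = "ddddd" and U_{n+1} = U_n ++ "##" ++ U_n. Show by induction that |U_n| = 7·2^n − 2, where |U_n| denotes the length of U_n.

Base case: |U_0| = 5, and 7·2^0 − 2 = 5.
Assume |U_m| = 7·2^m − 2.
Then |U_{m+1}| = |U_m| + 2 + |U_m| = 2|U_m| + 2 = 2(7·2^m − 2) + 2 = 7·2^{m+1} − 4 + 2 = 7·2^{m+1} − 2.
Hence |U_n| = 7·2^n − 2 for every n ≥ 0, by induction.

|U_n| = 7·2^n − 2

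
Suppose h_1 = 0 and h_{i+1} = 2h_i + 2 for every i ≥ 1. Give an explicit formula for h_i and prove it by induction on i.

Claim: h_i = 2^i − 2.

Base case: h_1 = 0, and 2^1 − 2 = 2 − 2 = 0.
Assume h_r = 2^r − 2 for some r ≥ 1.
Then h_{r+1} = 2h_r + 2 = 2·(2^r − 2) + 2 = 2^{r+1} − 4 + 2 = 2^{r+1} − 2.
This completes the inductive step, so h_i = 2^i − 2 for all i ≥ 1.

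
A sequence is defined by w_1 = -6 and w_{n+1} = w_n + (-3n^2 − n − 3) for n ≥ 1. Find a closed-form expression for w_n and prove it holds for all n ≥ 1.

Claim: w_n = -n^3 + n^2 − 3n − 3.

Base case: w_1 = -6, and -1^3 + 1^2 − 3·1 − 3 = -6.
Assume w_j = -j^3 + j^2 − 3j − 3.
Then w_{j+1} = w_j + (-3j^2 − j − 3) = (-j^3 + j^2 − 3j − 3) + (-3j^2 − j − 3) = -j^3 − 2j^2 − 4j − 6,
and -(j+1)^3 + (j+1)^2 − 3·(j+1) − 3 = -j^3 − 2j^2 − 4j − 6.
By induction, w_n = -n^3 + n^2 − 3n − 3 for all n ≥ 1.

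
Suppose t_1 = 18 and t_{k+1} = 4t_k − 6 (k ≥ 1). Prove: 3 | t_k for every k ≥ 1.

Base case: t_1 = 18 = 3·6, so 3 | t_1.
Assume 3 | t_m, so t_m = 3s for some integer s.
Then t_{m+1} = 4t_m − 6 = 4·(3s) − 6 = 3(4s − 2), so 3 | t_{m+1}.
So the property holds for m+1, and by induction 3 | t_k for all k ≥ 1.

3 | t_k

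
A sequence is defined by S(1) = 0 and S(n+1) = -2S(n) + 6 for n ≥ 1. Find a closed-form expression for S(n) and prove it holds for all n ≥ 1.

Claim: S(n) = (-2)^n + 2.

Base case: S(1) = 0, and (-2)^1 + 2 = -2 + 2 = 0.
Assume S(r) = (-2)^r + 2 for some r ≥ 1.
Then S(r+1) = -2S(r) + 6 = -2·((-2)^r + 2) + 6 = -2·(-2)^r − 4 + 6 = (-2)^{r+1} + 2.
Hence S(n) = (-2)^n + 2 for every n ≥ 1, by induction.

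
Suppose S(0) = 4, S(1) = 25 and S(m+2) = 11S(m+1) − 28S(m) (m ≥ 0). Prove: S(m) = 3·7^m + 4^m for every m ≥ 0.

Base cases: S(0) = 4 and 3·7^0 + 4^0 = 4; S(1) = 25 and 3·7^1 + 4^1 = 25.
Assume S(i) = 3·7^i + 4^i for all 0 ≤ i ≤ j, where j ≥ 1.
Then S(j+1) = 11S(j) − 28S(j−1) = 11·(3·7^j + 4^j) − 28·(3·7^{j−1} + 4^{j−1}) = 3·(11·7 − 28)7^{j−1} + (11·4 − 28)4^{j−1} = 147·7^{j−1} + 16·4^{j−1} = 3·7^{j+1} + 4^{j+1}.
This completes the inductive step, so S(m) = 3·7^m + 4^m for all m ≥ 0.

S(m) = 3·7^m + 4^m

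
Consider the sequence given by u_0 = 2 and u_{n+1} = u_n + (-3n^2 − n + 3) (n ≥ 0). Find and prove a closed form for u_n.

Claim: u_n = -n^3 + n^2 + 3n + 2.

Base case: u_0 = 2, and -0^3 + 0^2 + 3·0 + 2 = 2.
Assume u_m = -m^3 + m^2 + 3m + 2.
Then u_{m+1} = u_m + (-3m^2 − m + 3) = (-m^3 + m^2 + 3m + 2) + (-3m^2 − m + 3) = -m^3 − 2m^2 + 2m + 5,
and -(m+1)^3 + (m+1)^2 + 3·(m+1) + 2 = -m^3 − 2m^2 + 2m + 5.
This completes the inductive step, so u_n = -n^3 + n^2 + 3n + 2 for all n ≥ 0.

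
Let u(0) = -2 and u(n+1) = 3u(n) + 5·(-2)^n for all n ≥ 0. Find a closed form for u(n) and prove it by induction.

Claim: u(n) = -3^n − (-2)^n.

Base case: u(0) = -2, and -3^0 − (-2)^0 = -1 − 1 = -2.
Assume u(r) = -3^r − (-2)^r for some r ≥ 0.
Then u(r+1) = 3u(r) + 5·(-2)^r = 3·(-3^r − (-2)^r) + 5·(-2)^r = -3^{r+1} − 3·(-2)^r + 5·(-2)^r = -3^{r+1} + 2·(-2)^r = -3^{r+1} − (-2)^{r+1}.
By induction, u(n) = -3^n − (-2)^n for all n ≥ 0.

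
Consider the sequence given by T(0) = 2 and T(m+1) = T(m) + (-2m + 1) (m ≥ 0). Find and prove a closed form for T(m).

Claim: T(m) = -m^2 + 2m + 2.

Base case: T(0) = 2, and -0^2 + 2·0 + 2 = 2.
Assume T(k) = -k^2 + 2k + 2.
Then T(k+1) = T(k) + (-2k + 1) = (-k^2 + 2k + 2) + (-2k + 1) = -k^2 + 3,
and -(k+1)^2 + 2·(k+1) + 2 = -k^2 + 3.
This completes the inductive step, so T(m) = -m^2 + 2m + 2 for all m ≥ 0.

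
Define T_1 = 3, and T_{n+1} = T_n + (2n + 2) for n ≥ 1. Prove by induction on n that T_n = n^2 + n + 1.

Base case: T_1 = 3, and 1^2 + 1 + 1 = 3.
Assume T_r = r^2 + r + 1.
Then T_{r+1} = T_r + (2r + 2) = (r^2 + r + 1) + (2r + 2) = r^2 + 3r + 3,
and (r+1)^2 + (r+1) + 1 = r^2 + 3r + 3.
By induction, T_n = n^2 + n + 1 for all n ≥ 1.

T_n = n^2 + n + 1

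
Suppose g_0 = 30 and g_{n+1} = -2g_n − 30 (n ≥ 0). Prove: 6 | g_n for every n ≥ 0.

Base case: g_0 = 30 = 6·5, so 6 | g_0.
Assume 6 | g_r, so g_r = 6t for some integer t.
Then g_{r+1} = -2g_r − 30 = -2·(6t) − 30 = 6(-2t − 5), so 6 | g_{r+1}.
By induction, 6 | g_n for all n ≥ 0.

6 | g_n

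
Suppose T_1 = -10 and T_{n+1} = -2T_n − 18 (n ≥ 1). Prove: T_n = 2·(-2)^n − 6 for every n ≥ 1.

Base case: T_1 = -10, and 2·(-2)^1 − 6 = -4 − 6 = -10.
Assume T_j = 2·(-2)^j − 6 for some j ≥ 1.
Then T_{j+1} = -2T_j − 18 = -2·(2·(-2)^j − 6) − 18 = -4·(-2)^j + 12 − 18 = 2·(-2)^{j+1} − 6.
By induction, T_n = 2·(-2)^n − 6 for all n ≥ 1.

T_n = 2·(-2)^n − 6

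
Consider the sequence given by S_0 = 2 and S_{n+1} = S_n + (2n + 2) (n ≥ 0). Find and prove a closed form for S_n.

Claim: S_n = n^2 + n + 2.

Base case: S_0 = 2, and 0^2 + 0 + 2 = 2.
Assume S_k = k^2 + k + 2.
Then S_{k+1} = S_k + (2k + 2) = (k^2 + k + 2) + (2k + 2) = k^2 + 3k + 4,
and (k+1)^2 + (k+1) + 2 = k^2 + 3k + 4.
By induction, S_n = n^2 + n + 2 for all n ≥ 0.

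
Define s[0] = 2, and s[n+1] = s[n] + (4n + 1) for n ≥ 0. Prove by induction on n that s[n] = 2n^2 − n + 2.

Base case: s[0] = 2, and 2·0^2 − 0 + 2 = 2.
Assume s[r] = 2r^2 − r + 2.
Then s[r+1] = s[r] + (4r + 1) = (2r^2 − r + 2) + (4r + 1) = 2r^2 + 3r + 3,
and 2·(r+1)^2 − (r+1) + 2 = 2r^2 + 3r + 3.
Hence s[n] = 2n^2 − n + 2 for every n ≥ 0, by induction.

s[n] = 2n^2 − n + 2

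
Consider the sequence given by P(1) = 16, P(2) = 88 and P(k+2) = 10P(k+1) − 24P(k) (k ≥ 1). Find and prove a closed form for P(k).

Claim: P(k) = 4^k + 2·6^k.

Base cases: P(1) = 16 and 4^1 + 2·6^1 = 16; P(2) = 88 and 4^2 + 2·6^2 = 88.
Assume P(j) = 4^j + 2·6^j for all 1 ≤ j ≤ m, where m ≥ 2.
Then P(m+1) = 10P(m) − 24P(m−1) = 10·(4^m + 2·6^m) − 24·(4^{m−1} + 2·6^{m−1}) = (10·4 − 24)4^{m−1} + 2·(10·6 − 24)6^{m−1} = 16·4^{m−1} + 72·6^{m−1} = 4^{m+1} + 2·6^{m+1}.
Hence P(k) = 4^k + 2·6^k for every k ≥ 1, by strong induction.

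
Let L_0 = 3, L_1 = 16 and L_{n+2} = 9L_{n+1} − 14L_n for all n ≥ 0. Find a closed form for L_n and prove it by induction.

Claim: L_n = 2·7^n + 2^n.

Base cases: L_0 = 3 and 2·7^0 + 2^0 = 3; L_1 = 16 and 2·7^1 + 2^1 = 16.
Assume L_j = 2·7^j + 2^j for all 0 ≤ j ≤ k, where k ≥ 1.
Then L_{k+1} = 9L_k − 14L_{k−1} = 9·(2·7^k + 2^k) − 14·(2·7^{k−1} + 2^{k−1}) = 2·(9·7 − 14)7^{k−1} + (9·2 − 14)2^{k−1} = 98·7^{k−1} + 4·2^{k−1} = 2·7^{k+1} + 2^{k+1}.
Hence L_n = 2·7^n + 2^n for every n ≥ 0, by strong induction.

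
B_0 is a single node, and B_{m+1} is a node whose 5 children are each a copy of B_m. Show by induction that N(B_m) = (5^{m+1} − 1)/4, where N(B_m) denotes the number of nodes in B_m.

Base case: N(B_0) = 1, and (5^{0+1} − 1)/4 = 1.
Assume N(B_j) = (5^{j+1} − 1)/4.
Then N(B_{j+1}) = 1 + 5N(B_j) = 1 + 5·(5^{j+1} − 1)/4 = 1 + (5^{j+2} − 5)/4 = (4 + 5^{j+2} − 5)/4 = (5^{j+2} − 1)/4.
This completes the inductive step, so N(B_m) = (5^{m+1} − 1)/4 for all m ≥ 0.

N(B_m) = (5^{m+1} − 1)/4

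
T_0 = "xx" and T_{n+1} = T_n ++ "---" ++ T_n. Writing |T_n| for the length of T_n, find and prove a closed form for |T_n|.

Claim: |T_n| = 5·2^n − 3.

Base case: |T_0| = 2, and 5·2^0 − 3 = 2.
Assume |T_r| = 5·2^r − 3.
Then |T_{r+1}| = |T_r| + 3 + |T_r| = 2|T_r| + 3 = 2(5·2^r − 3) + 3 = 5·2^{r+1} − 6 + 3 = 5·2^{r+1} − 3.
Hence |T_n| = 5·2^n − 3 for every n ≥ 0, by induction.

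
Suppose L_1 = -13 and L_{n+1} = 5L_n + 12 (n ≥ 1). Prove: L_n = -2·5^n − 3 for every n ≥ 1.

Base case: L_1 = -13, and -2·5^1 − 3 = -10 − 3 = -13.
Assume L_m = -2·5^m − 3 for some m ≥ 1.
Then L_{m+1} = 5L_m + 12 = 5·(-2·5^m − 3) + 12 = -10·5^m − 15 + 12 = -2·5^{m+1} − 3.
This completes the inductive step, so L_n = -2·5^n − 3 for all n ≥ 1.

L_n = -2·5^n − 3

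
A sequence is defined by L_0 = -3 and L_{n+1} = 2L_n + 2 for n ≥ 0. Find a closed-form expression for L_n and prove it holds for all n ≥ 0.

Claim: L_n = -2^n − 2.

Base case: L_0 = -3, and -2^0 − 2 = -1 − 2 = -3.
Assume L_j = -2^j − 2 for some j ≥ 0.
Then L_{j+1} = 2L_j + 2 = 2·(-2^j − 2) + 2 = -2^{j+1} − 4 + 2 = -2^{j+1} − 2.
By induction, L_n = -2^n − 2 for all n ≥ 0.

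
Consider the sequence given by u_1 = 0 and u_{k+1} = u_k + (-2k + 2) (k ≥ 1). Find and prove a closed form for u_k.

Claim: u_k = -k^2 + 3k − 2.

Base case: u_1 = 0, and -1^2 + 3·1 − 2 = 0.
Assume u_m = -m^2 + 3m − 2.
Then u_{m+1} = u_m + (-2m + 2) = (-m^2 + 3m − 2) + (-2m + 2) = -m^2 + m,
and -(m+1)^2 + 3·(m+1) − 2 = -m^2 + m.
By induction, u_k = -k^2 + 3k − 2 for all k ≥ 1.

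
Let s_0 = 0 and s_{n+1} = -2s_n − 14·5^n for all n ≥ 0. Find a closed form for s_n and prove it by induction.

Claim: s_n = 2·(-2)^n − 2·5^n.

Base case: s_0 = 0, and 2·(-2)^0 − 2·5^0 = 2 − 2 = 0.
Assume s_m = 2·(-2)^m − 2·5^m for some m ≥ 0.
Then s_{m+1} = -2s_m − 14·5^m = -2·(2·(-2)^m − 2·5^m) − 14·5^m = 2·(-2)^{m+1} + 4·5^m − 14·5^m = 2·(-2)^{m+1} − 10·5^m = 2·(-2)^{m+1} − 2·5^{m+1}.
This completes the inductive step, so s_n = 2·(-2)^n − 2·5^n for all n ≥ 0.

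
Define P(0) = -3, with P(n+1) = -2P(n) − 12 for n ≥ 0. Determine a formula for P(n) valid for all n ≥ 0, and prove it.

Claim: P(n) = (-2)^n − 4.

Base case: P(0) = -3, and (-2)^0 − 4 = 1 − 4 = -3.
Assume P(k) = (-2)^k − 4 for some k ≥ 0.
Then P(k+1) = -2P(k) − 12 = -2·((-2)^k − 4) − 12 = -2·(-2)^k + 8 − 12 = (-2)^{k+1} − 4.
By induction, P(n) = (-2)^n − 4 for all n ≥ 0.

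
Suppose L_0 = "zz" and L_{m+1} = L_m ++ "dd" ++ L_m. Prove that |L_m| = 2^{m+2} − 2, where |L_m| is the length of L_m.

Base case: |L_0| = 2, and 2^{0+2} − 2 = 2.
Assume |L_r| = 2^{r+2} − 2.
Then |L_{r+1}| = |L_r| + 2 + |L_r| = 2|L_r| + 2 = 2(2^{r+2} − 2) + 2 = 2^{r+3} − 4 + 2 = 2^{r+3} − 2.
So the formula holds for r+1, and by induction |L_m| = 2^{m+2} − 2 for all m ≥ 0.

|L_m| = 2^{m+2} − 2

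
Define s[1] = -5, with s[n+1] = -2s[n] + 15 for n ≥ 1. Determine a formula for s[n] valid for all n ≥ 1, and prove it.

Claim: s[n] = 5·(-2)^n + 5.

Base case: s[1] = -5, and 5·(-2)^1 + 5 = -10 + 5 = -5.
Assume s[j] = 5·(-2)^j + 5 for some j ≥ 1.
Then s[j+1] = -2s[j] + 15 = -2·(5·(-2)^j + 5) + 15 = -10·(-2)^j − 10 + 15 = 5·(-2)^{j+1} + 5.
Hence s[n] = 5·(-2)^n + 5 for every n ≥ 1, by induction.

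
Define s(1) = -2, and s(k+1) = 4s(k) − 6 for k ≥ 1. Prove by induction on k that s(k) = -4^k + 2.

Base case: s(1) = -2, and -4^1 + 2 = -4 + 2 = -2.
Assume s(j) = -4^j + 2 for some j ≥ 1.
Then s(j+1) = 4s(j) − 6 = 4·(-4^j + 2) − 6 = -4^{j+1} + 8 − 6 = -4^{j+1} + 2.
By induction, s(k) = -4^k + 2 for all k ≥ 1.

s(k) = -4^k + 2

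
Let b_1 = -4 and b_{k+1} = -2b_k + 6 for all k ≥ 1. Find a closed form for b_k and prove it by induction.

Claim: b_k = 3·(-2)^k + 2.

Base case: b_1 = -4, and 3·(-2)^1 + 2 = -6 + 2 = -4.
Assume b_r = 3·(-2)^r + 2 for some r ≥ 1.
Then b_{r+1} = -2b_r + 6 = -2·(3·(-2)^r + 2) + 6 = -6·(-2)^r − 4 + 6 = 3·(-2)^{r+1} + 2.
By induction, b_k = 3·(-2)^k + 2 for all k ≥ 1.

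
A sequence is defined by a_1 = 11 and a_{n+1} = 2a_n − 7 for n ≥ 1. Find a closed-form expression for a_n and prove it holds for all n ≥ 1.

Claim: a_n = 2^{n+1} + 7.

Base case: a_1 = 11, and 2^{1+1} + 7 = 4 + 7 = 11.
Assume a_k = 2^{k+1} + 7 for some k ≥ 1.
Then a_{k+1} = 2a_k − 7 = 2·(2^{k+1} + 7) − 7 = 2^{k+2} + 14 − 7 = 2^{k+2} + 7.
This completes the inductive step, so a_n = 2^{n+1} + 7 for all n ≥ 1.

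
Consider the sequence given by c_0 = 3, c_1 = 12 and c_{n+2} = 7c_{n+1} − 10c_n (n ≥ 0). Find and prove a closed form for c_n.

Claim: c_n = 2·5^n + 2^n.

Base cases: c_0 = 3 and 2·5^0 + 2^0 = 3; c_1 = 12 and 2·5^1 + 2^1 = 12.
Assume c_i = 2·5^i + 2^i for all 0 ≤ i ≤ j, where j ≥ 1.
Then c_{j+1} = 7c_j − 10c_{j−1} = 7·(2·5^j + 2^j) − 10·(2·5^{j−1} + 2^{j−1}) = 2·(7·5 − 10)5^{j−1} + (7·2 − 10)2^{j−1} = 50·5^{j−1} + 4·2^{j−1} = 2·5^{j+1} + 2^{j+1}.
So the formula holds for j+1, and by strong induction c_n = 2·5^n + 2^n for all n ≥ 0.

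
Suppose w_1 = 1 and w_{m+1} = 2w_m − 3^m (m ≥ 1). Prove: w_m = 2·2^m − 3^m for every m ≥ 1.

Base case: w_1 = 1, and 2·2^1 − 3^1 = 4 − 3 = 1.
Assume w_r = 2·2^r − 3^r for some r ≥ 1.
Then w_{r+1} = 2w_r − 3^r = 2·(2·2^r − 3^r) − 3^r = 2·2^{r+1} − 2·3^r − 3^r = 2·2^{r+1} − 3·3^r = 2·2^{r+1} − 3^{r+1}.
Hence w_m = 2·2^m − 3^m for every m ≥ 1, by induction.

w_m = 2·2^m − 3^m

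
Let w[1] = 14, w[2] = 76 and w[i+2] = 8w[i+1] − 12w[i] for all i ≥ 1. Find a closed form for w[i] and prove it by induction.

Claim: w[i] = 2·6^i + 2^i.

Base cases: w[1] = 14 and 2·6^1 + 2^1 = 14; w[2] = 76 and 2·6^2 + 2^2 = 76.
Assume w[j] = 2·6^j + 2^j for all 1 ≤ j ≤ m, where m ≥ 2.
Then w[m+1] = 8w[m] − 12w[m−1] = 8·(2·6^m + 2^m) − 12·(2·6^{m−1} + 2^{m−1}) = 2·(8·6 − 12)6^{m−1} + (8·2 − 12)2^{m−1} = 72·6^{m−1} + 4·2^{m−1} = 2·6^{m+1} + 2^{m+1}.
By strong induction, w[i] = 2·6^i + 2^i for all i ≥ 1.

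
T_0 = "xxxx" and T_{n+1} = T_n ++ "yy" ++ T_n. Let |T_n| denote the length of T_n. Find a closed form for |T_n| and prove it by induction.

Claim: |T_n| = 6·2^n − 2.

Base case: |T_0| = 4, and 6·2^0 − 2 = 4.
Assume |T_m| = 6·2^m − 2.
Then |T_{m+1}| = |T_m| + 2 + |T_m| = 2|T_m| + 2 = 2(6·2^m − 2) + 2 = 6·2^{m+1} − 4 + 2 = 6·2^{m+1} − 2.
By induction, |T_n| = 6·2^n − 2 for all n ≥ 0.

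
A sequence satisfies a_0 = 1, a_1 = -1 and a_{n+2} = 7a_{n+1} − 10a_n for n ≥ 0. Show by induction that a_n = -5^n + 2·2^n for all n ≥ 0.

Base cases: a_0 = 1 and -5^0 + 2·2^0 = 1; a_1 = -1 and -5^1 + 2·2^1 = -1.
Assume a_j = -5^j + 2·2^j for all 0 ≤ j ≤ r, where r ≥ 1.
Then a_{r+1} = 7a_r − 10a_{r−1} = 7·(-5^r + 2·2^r) − 10·(-5^{r−1} + 2·2^{r−1}) = -(7·5 − 10)5^{r−1} + 2·(7·2 − 10)2^{r−1} = -25·5^{r−1} + 8·2^{r−1} = -5^{r+1} + 2·2^{r+1}.
Hence a_n = -5^n + 2·2^n for every n ≥ 0, by strong induction.

a_n = -5^n + 2·2^n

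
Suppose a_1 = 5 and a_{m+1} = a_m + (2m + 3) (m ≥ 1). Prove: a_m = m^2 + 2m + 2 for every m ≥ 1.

Base case: a_1 = 5, and 1^2 + 2·1 + 2 = 5.
Assume a_k = k^2 + 2k + 2.
Then a_{k+1} = a_k + (2k + 3) = (k^2 + 2k + 2) + (2k + 3) = k^2 + 4k + 5,
and (k+1)^2 + 2·(k+1) + 2 = k^2 + 4k + 5.
By induction, a_m = m^2 + 2m + 2 for all m ≥ 1.

a_m = m^2 + 2m + 2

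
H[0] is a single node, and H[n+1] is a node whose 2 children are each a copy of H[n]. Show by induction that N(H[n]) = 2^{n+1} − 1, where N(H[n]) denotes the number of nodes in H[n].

Base case: N(H[0]) = 1, and 2^{0+1} − 1 = 1.
Assume N(H[r]) = 2^{r+1} − 1.
Then N(H[r+1]) = 1 + 2N(H[r]) = 1 + 2(2^{r+1} − 1) = 2^{r+2} − 2 + 1 = 2^{r+2} − 1.
Hence N(H[n]) = 2^{n+1} − 1 for every n ≥ 0, by induction.

N(H[n]) = 2^{n+1} − 1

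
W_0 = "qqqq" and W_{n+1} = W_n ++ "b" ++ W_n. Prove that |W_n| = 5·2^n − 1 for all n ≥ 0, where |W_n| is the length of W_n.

Base case: |W_0| = 4, and 5·2^0 − 1 = 4.
Assume |W_k| = 5·2^k − 1.
Then |W_{k+1}| = |W_k| + 1 + |W_k| = 2|W_k| + 1 = 2(5·2^k − 1) + 1 = 5·2^{k+1} − 2 + 1 = 5·2^{k+1} − 1.
So the formula holds for k+1, and by induction |W_n| = 5·2^n − 1 for all n ≥ 0.

|W_n| = 5·2^n − 1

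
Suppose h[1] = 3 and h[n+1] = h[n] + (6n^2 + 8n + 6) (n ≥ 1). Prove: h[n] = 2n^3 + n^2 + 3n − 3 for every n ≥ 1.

Base case: h[1] = 3, and 2·1^3 + 1^2 + 3·1 − 3 = 3.
Assume h[r] = 2r^3 + r^2 + 3r − 3.
Then h[r+1] = h[r] + (6r^2 + 8r + 6) = (2r^3 + r^2 + 3r − 3) + (6r^2 + 8r + 6) = 2r^3 + 7r^2 + 11r + 3,
and 2·(r+1)^3 + (r+1)^2 + 3·(r+1) − 3 = 2r^3 + 7r^2 + 11r + 3.
Hence h[n] = 2n^3 + n^2 + 3n − 3 for every n ≥ 1, by induction.

h[n] = 2n^3 + n^2 + 3n − 3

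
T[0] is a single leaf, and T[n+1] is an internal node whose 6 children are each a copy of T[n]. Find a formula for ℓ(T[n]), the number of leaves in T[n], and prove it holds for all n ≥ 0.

Claim: ℓ(T[n]) = 6^n.

Base case: ℓ(T[0]) = 1, and 6^0 = 1.
Assume ℓ(T[j]) = 6^j.
Then ℓ(T[j+1]) = 6·ℓ(T[j]) = 6·6^j = 6^{j+1}.
By induction, ℓ(T[n]) = 6^n for all n ≥ 0.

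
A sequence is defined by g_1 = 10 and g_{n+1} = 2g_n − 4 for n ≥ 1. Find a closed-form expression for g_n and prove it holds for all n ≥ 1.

Claim: g_n = 3·2^n + 4.

Base case: g_1 = 10, and 3·2^1 + 4 = 6 + 4 = 10.
Assume g_r = 3·2^r + 4 for some r ≥ 1.
Then g_{r+1} = 2g_r − 4 = 2·(3·2^r + 4) − 4 = 6·2^r + 8 − 4 = 3·2^{r+1} + 4.
Hence g_n = 3·2^n + 4 for every n ≥ 1, by induction.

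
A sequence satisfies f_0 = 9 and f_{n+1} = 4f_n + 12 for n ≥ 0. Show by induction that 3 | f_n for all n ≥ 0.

Base case: f_0 = 9 = 3·3, so 3 | f_0.
Assume 3 | f_r, so f_r = 3t for some integer t.
Then f_{r+1} = 4f_r + 12 = 4·(3t) + 12 = 3(4t + 4), so 3 | f_{r+1}.
By induction, 3 | f_n for all n ≥ 0.

3 | f_n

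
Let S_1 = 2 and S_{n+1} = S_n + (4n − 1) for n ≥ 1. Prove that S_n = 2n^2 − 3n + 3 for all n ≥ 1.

Base case: S_1 = 2, and 2·1^2 − 3·1 + 3 = 2.
Assume S_j = 2j^2 − 3j + 3.
Then S_{j+1} = S_j + (4j − 1) = (2j^2 − 3j + 3) + (4j − 1) = 2j^2 + j + 2,
and 2·(j+1)^2 − 3·(j+1) + 3 = 2j^2 + j + 2.
By induction, S_n = 2n^2 − 3n + 3 for all n ≥ 1.

S_n = 2n^2 − 3n + 3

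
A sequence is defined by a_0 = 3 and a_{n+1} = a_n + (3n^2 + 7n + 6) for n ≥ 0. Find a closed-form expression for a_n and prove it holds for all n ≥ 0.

Claim: a_n = n^3 + 2n^2 + 3n + 3.

Base case: a_0 = 3, and 0^3 + 2·0^2 + 3·0 + 3 = 3.
Assume a_k = k^3 + 2k^2 + 3k + 3.
Then a_{k+1} = a_k + (3k^2 + 7k + 6) = (k^3 + 2k^2 + 3k + 3) + (3k^2 + 7k + 6) = k^3 + 5k^2 + 10k + 9,
and (k+1)^3 + 2·(k+1)^2 + 3·(k+1) + 3 = k^3 + 5k^2 + 10k + 9.
Hence a_n = n^3 + 2n^2 + 3n + 3 for every n ≥ 0, by induction.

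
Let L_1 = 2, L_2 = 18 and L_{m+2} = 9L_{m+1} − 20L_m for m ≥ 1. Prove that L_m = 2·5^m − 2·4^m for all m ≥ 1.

Base cases: L_1 = 2 and 2·5^1 − 2·4^1 = 2; L_2 = 18 and 2·5^2 − 2·4^2 = 18.
Assume L_j = 2·5^j − 2·4^j for all 1 ≤ j ≤ r, where r ≥ 2.
Then L_{r+1} = 9L_r − 20L_{r−1} = 9·(2·5^r − 2·4^r) − 20·(2·5^{r−1} − 2·4^{r−1}) = 2·(9·5 − 20)5^{r−1} − 2·(9·4 − 20)4^{r−1} = 50·5^{r−1} − 32·4^{r−1} = 2·5^{r+1} − 2·4^{r+1}.
By strong induction, L_m = 2·5^m − 2·4^m for all m ≥ 1.

L_m = 2·5^m − 2·4^m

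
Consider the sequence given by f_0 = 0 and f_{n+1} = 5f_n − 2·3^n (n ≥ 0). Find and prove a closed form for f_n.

Claim: f_n = -5^n + 3^n.

Base case: f_0 = 0, and -5^0 + 3^0 = -1 + 1 = 0.
Assume f_k = -5^k + 3^k for some k ≥ 0.
Then f_{k+1} = 5f_k − 2·3^k = 5·(-5^k + 3^k) − 2·3^k = -5^{k+1} + 5·3^k − 2·3^k = -5^{k+1} + 3·3^k = -5^{k+1} + 3^{k+1}.
Hence f_n = -5^n + 3^n for every n ≥ 0, by induction.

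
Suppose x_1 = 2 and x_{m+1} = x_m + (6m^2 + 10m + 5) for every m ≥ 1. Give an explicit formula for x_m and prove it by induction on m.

Claim: x_m = 2m^3 + 2m^2 + m − 3.

Base case: x_1 = 2, and 2·1^3 + 2·1^2 + 1 − 3 = 2.
Assume x_k = 2k^3 + 2k^2 + k − 3.
Then x_{k+1} = x_k + (6k^2 + 10k + 5) = (2k^3 + 2k^2 + k − 3) + (6k^2 + 10k + 5) = 2k^3 + 8k^2 + 11k + 2,
and 2·(k+1)^3 + 2·(k+1)^2 + (k+1) − 3 = 2k^3 + 8k^2 + 11k + 2.
By induction, x_m = 2m^3 + 2m^2 + m − 3 for all m ≥ 1.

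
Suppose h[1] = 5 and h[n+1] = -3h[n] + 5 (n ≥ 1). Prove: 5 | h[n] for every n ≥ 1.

Base case: h[1] = 5 = 5·1, so 5 | h[1].
Assume 5 | h[r], so h[r] = 5t for some integer t.
Then h[r+1] = -3h[r] + 5 = -3·(5t) + 5 = 5(-3t + 1), so 5 | h[r+1].
Hence 5 | h[n] for every n ≥ 1, by induction.

5 | h[n]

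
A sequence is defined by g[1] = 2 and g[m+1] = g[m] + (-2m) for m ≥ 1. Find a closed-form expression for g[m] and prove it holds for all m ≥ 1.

Claim: g[m] = -m^2 + m + 2.

Base case: g[1] = 2, and -1^2 + 1 + 2 = 2.
Assume g[r] = -r^2 + r + 2.
Then g[r+1] = g[r] + (-2r) = (-r^2 + r + 2) + (-2r) = -r^2 − r + 2,
and -(r+1)^2 + (r+1) + 2 = -r^2 − r + 2.
By induction, g[m] = -m^2 + m + 2 for all m ≥ 1.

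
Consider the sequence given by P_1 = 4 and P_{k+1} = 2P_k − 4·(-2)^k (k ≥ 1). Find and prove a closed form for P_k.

Claim: P_k = 3·2^k + (-2)^k.

Base case: P_1 = 4, and 3·2^1 + (-2)^1 = 6 − 2 = 4.
Assume P_m = 3·2^m + (-2)^m for some m ≥ 1.
Then P_{m+1} = 2P_m − 4·(-2)^m = 2·(3·2^m + (-2)^m) − 4·(-2)^m = 3·2^{m+1} + 2·(-2)^m − 4·(-2)^m = 3·2^{m+1} − 2·(-2)^m = 3·2^{m+1} + (-2)^{m+1}.
This completes the inductive step, so P_k = 3·2^k + (-2)^k for all k ≥ 1.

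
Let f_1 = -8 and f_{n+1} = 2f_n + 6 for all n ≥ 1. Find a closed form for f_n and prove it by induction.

Claim: f_n = -2^n − 6.

Base case: f_1 = -8, and -2^1 − 6 = -2 − 6 = -8.
Assume f_m = -2^m − 6 for some m ≥ 1.
Then f_{m+1} = 2f_m + 6 = 2·(-2^m − 6) + 6 = -2^{m+1} − 12 + 6 = -2^{m+1} − 6.
This completes the inductive step, so f_n = -2^n − 6 for all n ≥ 1.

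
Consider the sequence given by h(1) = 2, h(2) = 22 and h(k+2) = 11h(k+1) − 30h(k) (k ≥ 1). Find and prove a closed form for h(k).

Claim: h(k) = 2·6^k − 2·5^k.

Base cases: h(1) = 2 and 2·6^1 − 2·5^1 = 2; h(2) = 22 and 2·6^2 − 2·5^2 = 22.
Assume h(j) = 2·6^j − 2·5^j for all 1 ≤ j ≤ r, where r ≥ 2.
Then h(r+1) = 11h(r) − 30h(r−1) = 11·(2·6^r − 2·5^r) − 30·(2·6^{r−1} − 2·5^{r−1}) = 2·(11·6 − 30)6^{r−1} − 2·(11·5 − 30)5^{r−1} = 72·6^{r−1} − 50·5^{r−1} = 2·6^{r+1} − 2·5^{r+1}.
So the formula holds for r+1, and by strong induction h(k) = 2·6^k − 2·5^k for all k ≥ 1.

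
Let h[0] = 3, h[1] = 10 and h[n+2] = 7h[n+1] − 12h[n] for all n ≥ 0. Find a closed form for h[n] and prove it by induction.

Claim: h[n] = 2·3^n + 4^n.

Base cases: h[0] = 3 and 2·3^0 + 4^0 = 3; h[1] = 10 and 2·3^1 + 4^1 = 10.
Assume h[i] = 2·3^i + 4^i for all 0 ≤ i ≤ j, where j ≥ 1.
Then h[j+1] = 7h[j] − 12h[j−1] = 7·(2·3^j + 4^j) − 12·(2·3^{j−1} + 4^{j−1}) = 2·(7·3 − 12)3^{j−1} + (7·4 − 12)4^{j−1} = 18·3^{j−1} + 16·4^{j−1} = 2·3^{j+1} + 4^{j+1}.
Hence h[n] = 2·3^n + 4^n for every n ≥ 0, by strong induction.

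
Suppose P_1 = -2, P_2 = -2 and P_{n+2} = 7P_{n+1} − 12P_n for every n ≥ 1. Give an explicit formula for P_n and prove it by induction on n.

Claim: P_n = 4^n − 2·3^n.

Base cases: P_1 = -2 and 4^1 − 2·3^1 = -2; P_2 = -2 and 4^2 − 2·3^2 = -2.
Assume P_j = 4^j − 2·3^j for all 1 ≤ j ≤ m, where m ≥ 2.
Then P_{m+1} = 7P_m − 12P_{m−1} = 7·(4^m − 2·3^m) − 12·(4^{m−1} − 2·3^{m−1}) = (7·4 − 12)4^{m−1} − 2·(7·3 − 12)3^{m−1} = 16·4^{m−1} − 18·3^{m−1} = 4^{m+1} − 2·3^{m+1}.
So the formula holds for m+1, and by strong induction P_n = 4^n − 2·3^n for all n ≥ 1.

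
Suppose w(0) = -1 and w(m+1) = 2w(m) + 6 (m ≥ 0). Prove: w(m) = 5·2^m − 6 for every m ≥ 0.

Base case: w(0) = -1, and 5·2^0 − 6 = 5 − 6 = -1.
Assume w(k) = 5·2^k − 6 for some k ≥ 0.
Then w(k+1) = 2w(k) + 6 = 2·(5·2^k − 6) + 6 = 10·2^k − 12 + 6 = 5·2^{k+1} − 6.
Hence w(m) = 5·2^m − 6 for every m ≥ 0, by induction.

w(m) = 5·2^m − 6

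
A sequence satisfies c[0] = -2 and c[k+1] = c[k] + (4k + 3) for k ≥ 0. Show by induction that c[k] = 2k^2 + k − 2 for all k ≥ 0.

Base case: c[0] = -2, and 2·0^2 + 0 − 2 = -2.
Assume c[m] = 2m^2 + m − 2.
Then c[m+1] = c[m] + (4m + 3) = (2m^2 + m − 2) + (4m + 3) = 2m^2 + 5m + 1,
and 2·(m+1)^2 + (m+1) − 2 = 2m^2 + 5m + 1.
By induction, c[k] = 2k^2 + k − 2 for all k ≥ 0.

c[k] = 2k^2 + k − 2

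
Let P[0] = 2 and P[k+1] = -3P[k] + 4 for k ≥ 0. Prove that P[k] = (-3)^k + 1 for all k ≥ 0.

Base case: P[0] = 2, and (-3)^0 + 1 = 1 + 1 = 2.
Assume P[r] = (-3)^r + 1 for some r ≥ 0.
Then P[r+1] = -3P[r] + 4 = -3·((-3)^r + 1) + 4 = -3·(-3)^r − 3 + 4 = (-3)^{r+1} + 1.
Hence P[k] = (-3)^k + 1 for every k ≥ 0, by induction.

P[k] = (-3)^k + 1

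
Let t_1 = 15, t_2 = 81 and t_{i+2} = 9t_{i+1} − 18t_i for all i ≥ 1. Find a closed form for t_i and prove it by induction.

Claim: t_i = 3^i + 2·6^i.

Base cases: t_1 = 15 and 3^1 + 2·6^1 = 15; t_2 = 81 and 3^2 + 2·6^2 = 81.
Assume t_j = 3^j + 2·6^j for all 1 ≤ j ≤ m, where m ≥ 2.
Then t_{m+1} = 9t_m − 18t_{m−1} = 9·(3^m + 2·6^m) − 18·(3^{m−1} + 2·6^{m−1}) = (9·3 − 18)3^{m−1} + 2·(9·6 − 18)6^{m−1} = 9·3^{m−1} + 72·6^{m−1} = 3^{m+1} + 2·6^{m+1}.
By strong induction, t_i = 3^i + 2·6^i for all i ≥ 1.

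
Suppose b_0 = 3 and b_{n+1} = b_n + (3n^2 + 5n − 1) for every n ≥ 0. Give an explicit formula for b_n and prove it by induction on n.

Claim: b_n = n^3 + n^2 − 3n + 3.

Base case: b_0 = 3, and 0^3 + 0^2 − 3·0 + 3 = 3.
Assume b_r = r^3 + r^2 − 3r + 3.
Then b_{r+1} = b_r + (3r^2 + 5r − 1) = (r^3 + r^2 − 3r + 3) + (3r^2 + 5r − 1) = r^3 + 4r^2 + 2r + 2,
and (r+1)^3 + (r+1)^2 − 3·(r+1) + 3 = r^3 + 4r^2 + 2r + 2.
Hence b_n = n^3 + n^2 − 3n + 3 for every n ≥ 0, by induction.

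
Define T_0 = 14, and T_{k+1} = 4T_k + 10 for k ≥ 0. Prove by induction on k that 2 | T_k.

Base case: T_0 = 14 = 2·7, so 2 | T_0.
Assume 2 | T_m, so T_m = 2t for some integer t.
Then T_{m+1} = 4T_m + 10 = 4·(2t) + 10 = 2(4t + 5), so 2 | T_{m+1}.
By induction, 2 | T_k for all k ≥ 0.

2 | T_k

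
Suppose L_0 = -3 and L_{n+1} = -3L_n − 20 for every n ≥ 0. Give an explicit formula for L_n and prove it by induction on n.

Claim: L_n = 2·(-3)^n − 5.

Base case: L_0 = -3, and 2·(-3)^0 − 5 = 2 − 5 = -3.
Assume L_k = 2·(-3)^k − 5 for some k ≥ 0.
Then L_{k+1} = -3L_k − 20 = -3·(2·(-3)^k − 5) − 20 = -6·(-3)^k + 15 − 20 = 2·(-3)^{k+1} − 5.
So the formula holds for k+1, and by induction L_n = 2·(-3)^n − 5 for all n ≥ 0.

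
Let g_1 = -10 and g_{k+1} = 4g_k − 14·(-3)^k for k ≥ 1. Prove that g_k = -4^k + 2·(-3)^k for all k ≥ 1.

Base case: g_1 = -10, and -4^1 + 2·(-3)^1 = -4 − 6 = -10.
Assume g_r = -4^r + 2·(-3)^r for some r ≥ 1.
Then g_{r+1} = 4g_r − 14·(-3)^r = 4·(-4^r + 2·(-3)^r) − 14·(-3)^r = -4^{r+1} + 8·(-3)^r − 14·(-3)^r = -4^{r+1} − 6·(-3)^r = -4^{r+1} + 2·(-3)^{r+1}.
This completes the inductive step, so g_k = -4^k + 2·(-3)^k for all k ≥ 1.

g_k = -4^k + 2·(-3)^k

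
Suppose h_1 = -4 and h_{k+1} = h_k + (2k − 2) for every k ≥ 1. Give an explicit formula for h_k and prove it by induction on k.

Claim: h_k = k^2 − 3k − 2.

Base case: h_1 = -4, and 1^2 − 3·1 − 2 = -4.
Assume h_r = r^2 − 3r − 2.
Then h_{r+1} = h_r + (2r − 2) = (r^2 − 3r − 2) + (2r − 2) = r^2 − r − 4,
and (r+1)^2 − 3·(r+1) − 2 = r^2 − r − 4.
Hence h_k = k^2 − 3k − 2 for every k ≥ 1, by induction.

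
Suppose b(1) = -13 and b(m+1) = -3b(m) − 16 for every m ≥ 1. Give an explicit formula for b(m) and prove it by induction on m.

Claim: b(m) = 3·(-3)^m − 4.

Base case: b(1) = -13, and 3·(-3)^1 − 4 = -9 − 4 = -13.
Assume b(k) = 3·(-3)^k − 4 for some k ≥ 1.
Then b(k+1) = -3b(k) − 16 = -3·(3·(-3)^k − 4) − 16 = -9·(-3)^k + 12 − 16 = 3·(-3)^{k+1} − 4.
So the formula holds for k+1, and by induction b(m) = 3·(-3)^m − 4 for all m ≥ 1.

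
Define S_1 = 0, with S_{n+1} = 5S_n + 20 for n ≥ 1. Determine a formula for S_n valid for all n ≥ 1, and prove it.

Claim: S_n = 5^n − 5.

Base case: S_1 = 0, and 5^1 − 5 = 5 − 5 = 0.
Assume S_j = 5^j − 5 for some j ≥ 1.
Then S_{j+1} = 5S_j + 20 = 5·(5^j − 5) + 20 = 5^{j+1} − 25 + 20 = 5^{j+1} − 5.
This completes the inductive step, so S_n = 5^n − 5 for all n ≥ 1.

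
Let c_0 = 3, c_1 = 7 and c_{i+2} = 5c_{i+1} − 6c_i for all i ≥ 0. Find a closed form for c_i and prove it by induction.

Claim: c_i = 2·2^i + 3^i.

Base cases: c_0 = 3 and 2·2^0 + 3^0 = 3; c_1 = 7 and 2·2^1 + 3^1 = 7.
Assume c_j = 2·2^j + 3^j for all 0 ≤ j ≤ m, where m ≥ 1.
Then c_{m+1} = 5c_m − 6c_{m−1} = 5·(2·2^m + 3^m) − 6·(2·2^{m−1} + 3^{m−1}) = 2·(5·2 − 6)2^{m−1} + (5·3 − 6)3^{m−1} = 8·2^{m−1} + 9·3^{m−1} = 2·2^{m+1} + 3^{m+1}.
Hence c_i = 2·2^i + 3^i for every i ≥ 0, by strong induction.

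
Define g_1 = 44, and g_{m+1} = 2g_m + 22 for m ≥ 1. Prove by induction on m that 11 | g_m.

Base case: g_1 = 44 = 11·4, so 11 | g_1.
Assume 11 | g_j, so g_j = 11t for some integer t.
Then g_{j+1} = 2g_j + 22 = 2·(11t) + 22 = 11(2t + 2), so 11 | g_{j+1}.
By induction, 11 | g_m for all m ≥ 1.

11 | g_m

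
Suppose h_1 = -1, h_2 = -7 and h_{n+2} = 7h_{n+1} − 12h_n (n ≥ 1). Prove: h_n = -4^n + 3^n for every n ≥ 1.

Base cases: h_1 = -1 and -4^1 + 3^1 = -1; h_2 = -7 and -4^2 + 3^2 = -7.
Assume h_j = -4^j + 3^j for all 1 ≤ j ≤ k, where k ≥ 2.
Then h_{k+1} = 7h_k − 12h_{k−1} = 7·(-4^k + 3^k) − 12·(-4^{k−1} + 3^{k−1}) = -(7·4 − 12)4^{k−1} + (7·3 − 12)3^{k−1} = -16·4^{k−1} + 9·3^{k−1} = -4^{k+1} + 3^{k+1}.
Hence h_n = -4^n + 3^n for every n ≥ 1, by strong induction.

h_n = -4^n + 3^n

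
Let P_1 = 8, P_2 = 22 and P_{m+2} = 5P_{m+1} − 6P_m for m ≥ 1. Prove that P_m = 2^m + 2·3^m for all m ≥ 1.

Base cases: P_1 = 8 and 2^1 + 2·3^1 = 8; P_2 = 22 and 2^2 + 2·3^2 = 22.
Assume P_j = 2^j + 2·3^j for all 1 ≤ j ≤ k, where k ≥ 2.
Then P_{k+1} = 5P_k − 6P_{k−1} = 5·(2^k + 2·3^k) − 6·(2^{k−1} + 2·3^{k−1}) = (5·2 − 6)2^{k−1} + 2·(5·3 − 6)3^{k−1} = 4·2^{k−1} + 18·3^{k−1} = 2^{k+1} + 2·3^{k+1}.
By strong induction, P_m = 2^m + 2·3^m for all m ≥ 1.

P_m = 2^m + 2·3^m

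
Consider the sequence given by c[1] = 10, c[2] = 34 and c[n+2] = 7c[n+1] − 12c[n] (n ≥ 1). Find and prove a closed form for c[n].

Claim: c[n] = 2·3^n + 4^n.

Base cases: c[1] = 10 and 2·3^1 + 4^1 = 10; c[2] = 34 and 2·3^2 + 4^2 = 34.
Assume c[i] = 2·3^i + 4^i for all 1 ≤ i ≤ j, where j ≥ 2.
Then c[j+1] = 7c[j] − 12c[j−1] = 7·(2·3^j + 4^j) − 12·(2·3^{j−1} + 4^{j−1}) = 2·(7·3 − 12)3^{j−1} + (7·4 − 12)4^{j−1} = 18·3^{j−1} + 16·4^{j−1} = 2·3^{j+1} + 4^{j+1}.
Hence c[n] = 2·3^n + 4^n for every n ≥ 1, by strong induction.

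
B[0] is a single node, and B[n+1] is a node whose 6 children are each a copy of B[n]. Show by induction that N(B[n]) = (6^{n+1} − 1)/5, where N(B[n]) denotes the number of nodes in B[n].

Base case: N(B[0]) = 1, and (6^{0+1} − 1)/5 = 1.
Assume N(B[j]) = (6^{j+1} − 1)/5.
Then N(B[j+1]) = 1 + 6N(B[j]) = 1 + 6·(6^{j+1} − 1)/5 = 1 + (6^{j+2} − 6)/5 = (5 + 6^{j+2} − 6)/5 = (6^{j+2} − 1)/5.
This completes the inductive step, so N(B[n]) = (6^{n+1} − 1)/5 for all n ≥ 0.

N(B[n]) = (6^{n+1} − 1)/5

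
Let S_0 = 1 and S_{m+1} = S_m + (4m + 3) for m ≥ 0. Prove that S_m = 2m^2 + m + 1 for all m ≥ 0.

Base case: S_0 = 1, and 2·0^2 + 0 + 1 = 1.
Assume S_r = 2r^2 + r + 1.
Then S_{r+1} = S_r + (4r + 3) = (2r^2 + r + 1) + (4r + 3) = 2r^2 + 5r + 4,
and 2·(r+1)^2 + (r+1) + 1 = 2r^2 + 5r + 4.
By induction, S_m = 2m^2 + m + 1 for all m ≥ 0.

S_m = 2m^2 + m + 1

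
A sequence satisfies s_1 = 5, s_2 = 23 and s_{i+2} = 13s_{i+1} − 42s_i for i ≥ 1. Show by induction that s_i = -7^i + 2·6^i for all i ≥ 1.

Base cases: s_1 = 5 and -7^1 + 2·6^1 = 5; s_2 = 23 and -7^2 + 2·6^2 = 23.
Assume s_j = -7^j + 2·6^j for all 1 ≤ j ≤ r, where r ≥ 2.
Then s_{r+1} = 13s_r − 42s_{r−1} = 13·(-7^r + 2·6^r) − 42·(-7^{r−1} + 2·6^{r−1}) = -(13·7 − 42)7^{r−1} + 2·(13·6 − 42)6^{r−1} = -49·7^{r−1} + 72·6^{r−1} = -7^{r+1} + 2·6^{r+1}.
By strong induction, s_i = -7^i + 2·6^i for all i ≥ 1.

s_i = -7^i + 2·6^i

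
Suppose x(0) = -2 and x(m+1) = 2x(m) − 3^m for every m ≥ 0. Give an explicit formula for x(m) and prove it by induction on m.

Claim: x(m) = -2^m − 3^m.

Base case: x(0) = -2, and -2^0 − 3^0 = -1 − 1 = -2.
Assume x(r) = -2^r − 3^r for some r ≥ 0.
Then x(r+1) = 2x(r) − 3^r = 2·(-2^r − 3^r) − 3^r = -2^{r+1} − 2·3^r − 3^r = -2^{r+1} − 3·3^r = -2^{r+1} − 3^{r+1}.
By induction, x(m) = -2^m − 3^m for all m ≥ 0.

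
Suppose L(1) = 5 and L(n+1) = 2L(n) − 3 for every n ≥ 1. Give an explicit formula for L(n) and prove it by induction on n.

Claim: L(n) = 2^n + 3.

Base case: L(1) = 5, and 2^1 + 3 = 2 + 3 = 5.
Assume L(m) = 2^m + 3 for some m ≥ 1.
Then L(m+1) = 2L(m) − 3 = 2·(2^m + 3) − 3 = 2^{m+1} + 6 − 3 = 2^{m+1} + 3.
Hence L(n) = 2^n + 3 for every n ≥ 1, by induction.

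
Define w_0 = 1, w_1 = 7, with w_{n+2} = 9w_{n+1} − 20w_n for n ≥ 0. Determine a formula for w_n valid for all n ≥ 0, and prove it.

Claim: w_n = 3·5^n − 2·4^n.

Base cases: w_0 = 1 and 3·5^0 − 2·4^0 = 1; w_1 = 7 and 3·5^1 − 2·4^1 = 7.
Assume w_j = 3·5^j − 2·4^j for all 0 ≤ j ≤ r, where r ≥ 1.
Then w_{r+1} = 9w_r − 20w_{r−1} = 9·(3·5^r − 2·4^r) − 20·(3·5^{r−1} − 2·4^{r−1}) = 3·(9·5 − 20)5^{r−1} − 2·(9·4 − 20)4^{r−1} = 75·5^{r−1} − 32·4^{r−1} = 3·5^{r+1} − 2·4^{r+1}.
By strong induction, w_n = 3·5^n − 2·4^n for all n ≥ 0.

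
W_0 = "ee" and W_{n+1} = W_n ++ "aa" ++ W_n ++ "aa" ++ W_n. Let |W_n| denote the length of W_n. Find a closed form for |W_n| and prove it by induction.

Claim: |W_n| = 4·3^n − 2.

Base case: |W_0| = 2, and 4·3^0 − 2 = 2.
Assume |W_j| = 4·3^j − 2.
Then |W_{j+1}| = 3|W_j| + 4 = 3(4·3^j − 2) + 4 = 4·3^{j+1} − 6 + 4 = 4·3^{j+1} − 2.
So the formula holds for j+1, and by induction |W_n| = 4·3^n − 2 for all n ≥ 0.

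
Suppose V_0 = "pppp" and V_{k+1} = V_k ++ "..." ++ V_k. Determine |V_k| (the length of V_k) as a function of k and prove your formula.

Claim: |V_k| = 7·2^k − 3.

Base case: |V_0| = 4, and 7·2^0 − 3 = 4.
Assume |V_r| = 7·2^r − 3.
Then |V_{r+1}| = |V_r| + 3 + |V_r| = 2|V_r| + 3 = 2(7·2^r − 3) + 3 = 7·2^{r+1} − 6 + 3 = 7·2^{r+1} − 3.
This completes the inductive step, so |V_k| = 7·2^k − 3 for all k ≥ 0.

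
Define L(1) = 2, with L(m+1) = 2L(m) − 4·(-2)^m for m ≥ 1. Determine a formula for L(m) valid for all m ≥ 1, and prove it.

Claim: L(m) = 2·2^m + (-2)^m.

Base case: L(1) = 2, and 2·2^1 + (-2)^1 = 4 − 2 = 2.
Assume L(r) = 2·2^r + (-2)^r for some r ≥ 1.
Then L(r+1) = 2L(r) − 4·(-2)^r = 2·(2·2^r + (-2)^r) − 4·(-2)^r = 2·2^{r+1} + 2·(-2)^r − 4·(-2)^r = 2·2^{r+1} − 2·(-2)^r = 2·2^{r+1} + (-2)^{r+1}.
This completes the inductive step, so L(m) = 2·2^m + (-2)^m for all m ≥ 1.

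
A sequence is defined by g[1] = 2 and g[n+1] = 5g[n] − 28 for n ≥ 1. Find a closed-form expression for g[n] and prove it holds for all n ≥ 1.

Claim: g[n] = -5^n + 7.

Base case: g[1] = 2, and -5^1 + 7 = -5 + 7 = 2.
Assume g[m] = -5^m + 7 for some m ≥ 1.
Then g[m+1] = 5g[m] − 28 = 5·(-5^m + 7) − 28 = -5^{m+1} + 35 − 28 = -5^{m+1} + 7.
This completes the inductive step, so g[n] = -5^n + 7 for all n ≥ 1.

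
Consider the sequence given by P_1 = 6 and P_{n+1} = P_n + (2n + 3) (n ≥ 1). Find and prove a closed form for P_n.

Claim: P_n = n^2 + 2n + 3.

Base case: P_1 = 6, and 1^2 + 2·1 + 3 = 6.
Assume P_k = k^2 + 2k + 3.
Then P_{k+1} = P_k + (2k + 3) = (k^2 + 2k + 3) + (2k + 3) = k^2 + 4k + 6,
and (k+1)^2 + 2·(k+1) + 3 = k^2 + 4k + 6.
By induction, P_n = n^2 + 2n + 3 for all n ≥ 1.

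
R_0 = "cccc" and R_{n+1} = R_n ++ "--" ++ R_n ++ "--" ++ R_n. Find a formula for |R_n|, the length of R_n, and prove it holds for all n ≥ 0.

Claim: |R_n| = 6·3^n − 2.

Base case: |R_0| = 4, and 6·3^0 − 2 = 4.
Assume |R_r| = 6·3^r − 2.
Then |R_{r+1}| = 3|R_r| + 4 = 3(6·3^r − 2) + 4 = 6·3^{r+1} − 6 + 4 = 6·3^{r+1} − 2.
So the formula holds for r+1, and by induction |R_n| = 6·3^n − 2 for all n ≥ 0.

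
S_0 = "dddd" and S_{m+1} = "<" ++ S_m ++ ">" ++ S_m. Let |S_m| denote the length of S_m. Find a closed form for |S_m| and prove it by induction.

Claim: |S_m| = 6·2^m − 2.

Base case: |S_0| = 4, and 6·2^0 − 2 = 4.
Assume |S_j| = 6·2^j − 2.
Then |S_{j+1}| = 1 + |S_j| + 1 + |S_j| = 2|S_j| + 2 = 2(6·2^j − 2) + 2 = 6·2^{j+1} − 4 + 2 = 6·2^{j+1} − 2.
This completes the inductive step, so |S_m| = 6·2^m − 2 for all m ≥ 0.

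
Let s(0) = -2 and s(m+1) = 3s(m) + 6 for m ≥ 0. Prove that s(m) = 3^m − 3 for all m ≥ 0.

Base case: s(0) = -2, and 3^0 − 3 = 1 − 3 = -2.
Assume s(j) = 3^j − 3 for some j ≥ 0.
Then s(j+1) = 3s(j) + 6 = 3·(3^j − 3) + 6 = 3^{j+1} − 9 + 6 = 3^{j+1} − 3.
So the formula holds for j+1, and by induction s(m) = 3^m − 3 for all m ≥ 0.

s(m) = 3^m − 3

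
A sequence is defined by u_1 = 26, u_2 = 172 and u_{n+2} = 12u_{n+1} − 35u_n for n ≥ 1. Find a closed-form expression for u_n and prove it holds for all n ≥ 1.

Claim: u_n = 3·7^n + 5^n.

Base cases: u_1 = 26 and 3·7^1 + 5^1 = 26; u_2 = 172 and 3·7^2 + 5^2 = 172.
Assume u_j = 3·7^j + 5^j for all 1 ≤ j ≤ k, where k ≥ 2.
Then u_{k+1} = 12u_k − 35u_{k−1} = 12·(3·7^k + 5^k) − 35·(3·7^{k−1} + 5^{k−1}) = 3·(12·7 − 35)7^{k−1} + (12·5 − 35)5^{k−1} = 147·7^{k−1} + 25·5^{k−1} = 3·7^{k+1} + 5^{k+1}.
This completes the inductive step, so u_n = 3·7^n + 5^n for all n ≥ 1.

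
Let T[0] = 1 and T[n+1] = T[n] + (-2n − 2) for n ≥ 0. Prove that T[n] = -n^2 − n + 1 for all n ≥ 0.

Base case: T[0] = 1, and -0^2 − 0 + 1 = 1.
Assume T[r] = -r^2 − r + 1.
Then T[r+1] = T[r] + (-2r − 2) = (-r^2 − r + 1) + (-2r − 2) = -r^2 − 3r − 1,
and -(r+1)^2 − (r+1) + 1 = -r^2 − 3r − 1.
This completes the inductive step, so T[n] = -n^2 − n + 1 for all n ≥ 0.

T[n] = -n^2 − n + 1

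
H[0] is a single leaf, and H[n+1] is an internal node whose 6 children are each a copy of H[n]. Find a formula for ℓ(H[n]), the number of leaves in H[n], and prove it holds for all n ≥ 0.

Claim: ℓ(H[n]) = 6^n.

Base case: ℓ(H[0]) = 1, and 6^0 = 1.
Assume ℓ(H[r]) = 6^r.
Then ℓ(H[r+1]) = 6·ℓ(H[r]) = 6·6^r = 6^{r+1}.
By induction, ℓ(H[n]) = 6^n for all n ≥ 0.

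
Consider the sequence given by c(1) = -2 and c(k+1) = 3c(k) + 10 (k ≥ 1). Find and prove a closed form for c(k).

Claim: c(k) = 3^k − 5.

Base case: c(1) = -2, and 3^1 − 5 = 3 − 5 = -2.
Assume c(j) = 3^j − 5 for some j ≥ 1.
Then c(j+1) = 3c(j) + 10 = 3·(3^j − 5) + 10 = 3^{j+1} − 15 + 10 = 3^{j+1} − 5.
Hence c(k) = 3^k − 5 for every k ≥ 1, by induction.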